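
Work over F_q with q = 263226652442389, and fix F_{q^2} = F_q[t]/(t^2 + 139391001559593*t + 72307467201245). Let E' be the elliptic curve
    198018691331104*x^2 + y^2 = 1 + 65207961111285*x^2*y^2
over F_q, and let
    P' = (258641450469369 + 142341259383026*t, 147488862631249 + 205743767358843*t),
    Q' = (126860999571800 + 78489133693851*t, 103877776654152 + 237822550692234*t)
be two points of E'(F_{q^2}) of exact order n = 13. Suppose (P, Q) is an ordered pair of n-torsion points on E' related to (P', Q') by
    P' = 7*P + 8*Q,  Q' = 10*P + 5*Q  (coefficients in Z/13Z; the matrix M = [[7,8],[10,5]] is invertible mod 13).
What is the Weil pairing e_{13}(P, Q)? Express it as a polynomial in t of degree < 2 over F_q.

119116049236985 + 95156714053639*t

Alternating bilinearity on E[13] (values in mu_{13} in F_{263226652442389^2}) gives e(P',Q') = e(P,Q)^det(M).
Hence e(P,Q) = e(P',Q')^{2} where 2 = 7^{-1} mod 13.
Map (x,y)_Ed via u=(1+y)/(1-y), v=(1+y)/((1-y)x) to Montgomery A=0,B=158447370146073; then to (a',b')=(199179303289328,0).
Double-and-add over 1101: 4-1 doublings, 3-1 additions; each step l_{T,T}/v_{2T} or l_{T,P'}/v at Q'+S for random S.
Miller gives e_{13}(P',Q') = 53099008724652 + 123780095779768*t in F_{263226652442389^2}.
Raise to 2: e(P,Q) = 119116049236985 + 95156714053639*t in mu_{13}.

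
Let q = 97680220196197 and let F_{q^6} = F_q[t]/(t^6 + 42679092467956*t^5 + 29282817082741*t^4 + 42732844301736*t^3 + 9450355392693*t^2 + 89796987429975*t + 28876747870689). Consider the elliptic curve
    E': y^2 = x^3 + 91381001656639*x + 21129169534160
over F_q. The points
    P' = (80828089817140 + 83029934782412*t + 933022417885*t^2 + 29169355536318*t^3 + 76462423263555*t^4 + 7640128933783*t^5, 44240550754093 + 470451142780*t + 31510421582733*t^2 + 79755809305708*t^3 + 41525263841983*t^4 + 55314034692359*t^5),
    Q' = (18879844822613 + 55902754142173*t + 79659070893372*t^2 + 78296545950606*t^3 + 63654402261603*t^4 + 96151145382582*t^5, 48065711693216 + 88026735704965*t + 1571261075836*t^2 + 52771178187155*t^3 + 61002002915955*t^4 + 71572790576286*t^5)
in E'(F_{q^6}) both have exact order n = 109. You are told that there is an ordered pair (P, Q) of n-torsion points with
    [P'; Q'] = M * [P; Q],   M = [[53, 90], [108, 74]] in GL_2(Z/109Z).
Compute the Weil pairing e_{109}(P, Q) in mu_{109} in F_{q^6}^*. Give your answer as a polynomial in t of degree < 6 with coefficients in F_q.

94760719211918 + 48091613872299*t + 20302621459071*t^2 + 1577669079254*t^3 + 22409248508217*t^4 + 40545529754429*t^5

e_{109} is bilinear + alternating on E[109], so e_{109}(53*P + 90*Q, 108*P + 74*Q) = e_{109}(P,Q)^(53*74-90*108).
det M = 53*74 - 90*108 = -5798 = 88 (mod 109); 88^{-1} = 83 (mod 109).
n = 109 = (1101101)_2 (7 bits, wt 5); accumulate f_{109,P'}(Q'+S)/f_{109,P'}(S) along the 6-step ladder.
Result: e(P',Q') = 19258761015993 + 66581485490384*t + 10499567048183*t^2 + 18433495652646*t^3 + 97024105377640*t^4 + 65311889052479*t^5.
Thus e_{109}(P,Q) = 94760719211918 + 48091613872299*t + 20302621459071*t^2 + 1577669079254*t^3 + 22409248508217*t^4 + 40545529754429*t^5.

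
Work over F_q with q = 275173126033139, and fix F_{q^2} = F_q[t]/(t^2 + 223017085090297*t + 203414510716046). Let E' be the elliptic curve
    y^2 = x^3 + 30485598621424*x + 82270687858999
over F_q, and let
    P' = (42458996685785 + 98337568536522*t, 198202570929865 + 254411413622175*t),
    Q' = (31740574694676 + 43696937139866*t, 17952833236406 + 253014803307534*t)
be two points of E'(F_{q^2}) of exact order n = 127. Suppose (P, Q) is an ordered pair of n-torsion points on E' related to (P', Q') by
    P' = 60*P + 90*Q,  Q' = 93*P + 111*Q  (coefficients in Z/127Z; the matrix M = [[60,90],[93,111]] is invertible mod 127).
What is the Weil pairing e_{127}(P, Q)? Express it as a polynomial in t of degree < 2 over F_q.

The 127-Weil pairing on E[127] over F_{275173126033139} is alternating-bilinear: e_{127}(P',Q') = e_{127}(P,Q)^det(M).
60*111 - 90*93 = -1710; reduced mod 127: det = 68, inverse 99.
7-bit Miller (1111111) on E'/F_{275173126033139} with a'=30485598621424, b'=82270687858999: accumulate tangent/chord ratios at Q'+S and P'+S'.
f_P(D_Q)/f_Q(D_P) = 98177479607396 + 39058141403505*t.
(98177479607396 + 39058141403505*t)^{99} mod (275173126033139,f) = 53010816964283 + 214328981461192*t.

53010816964283 + 214328981461192*t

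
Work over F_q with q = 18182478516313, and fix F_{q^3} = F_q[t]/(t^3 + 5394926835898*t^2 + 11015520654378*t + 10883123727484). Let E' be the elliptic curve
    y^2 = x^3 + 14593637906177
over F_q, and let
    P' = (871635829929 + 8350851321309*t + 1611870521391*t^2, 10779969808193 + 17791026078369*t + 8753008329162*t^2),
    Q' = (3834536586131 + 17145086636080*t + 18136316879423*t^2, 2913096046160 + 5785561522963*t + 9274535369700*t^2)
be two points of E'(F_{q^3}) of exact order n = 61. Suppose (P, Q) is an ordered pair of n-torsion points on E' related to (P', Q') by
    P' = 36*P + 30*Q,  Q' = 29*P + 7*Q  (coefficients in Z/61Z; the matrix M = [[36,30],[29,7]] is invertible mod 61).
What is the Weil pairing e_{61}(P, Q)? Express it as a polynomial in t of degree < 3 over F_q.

407793782828 + 16294275044614*t + 4866385536631*t^2

e_{61} is bilinear + alternating on E[61], so e_{61}(36*P + 30*Q, 29*P + 7*Q) = e_{61}(P,Q)^(36*7-30*29).
So e_{61}(P,Q) = e_{61}(P',Q')^{38}, since 53*38 = 1 mod 61.
6-bit Miller (111101) on E'/F_{18182478516313} with a'=0, b'=14593637906177: accumulate tangent/chord ratios at Q'+S and P'+S'.
The quotient is 17650673057278 + 16561968682225*t + 3322420742912*t^2.
Thus e_{61}(P,Q) = 407793782828 + 16294275044614*t + 4866385536631*t^2.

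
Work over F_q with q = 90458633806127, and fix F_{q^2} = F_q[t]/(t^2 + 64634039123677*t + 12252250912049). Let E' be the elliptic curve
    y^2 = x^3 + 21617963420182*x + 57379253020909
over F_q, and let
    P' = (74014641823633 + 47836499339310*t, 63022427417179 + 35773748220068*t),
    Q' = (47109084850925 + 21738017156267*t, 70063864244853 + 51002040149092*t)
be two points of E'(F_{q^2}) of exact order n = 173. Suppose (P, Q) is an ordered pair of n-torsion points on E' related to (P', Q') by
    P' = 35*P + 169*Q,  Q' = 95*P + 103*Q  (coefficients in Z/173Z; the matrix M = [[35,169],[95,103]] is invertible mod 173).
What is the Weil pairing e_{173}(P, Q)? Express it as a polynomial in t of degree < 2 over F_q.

44880556004794 + 9888214182140*t

The 173-Weil pairing on E[173] over F_{90458633806127} is alternating-bilinear: e_{173}(P',Q') = e_{173}(P,Q)^det(M).
Hence e(P,Q) = e(P',Q')^{29} where 29 = 6^{-1} mod 173.
8-bit Miller (10101101) on E'/F_{90458633806127} with a'=21617963420182, b'=57379253020909: accumulate tangent/chord ratios at Q'+S and P'+S'.
So e_{173}(P',Q') = 17029358593070 + 80032623398938*t.
Hence e(P,Q) = 44880556004794 + 9888214182140*t in F_{90458633806127^2}^*.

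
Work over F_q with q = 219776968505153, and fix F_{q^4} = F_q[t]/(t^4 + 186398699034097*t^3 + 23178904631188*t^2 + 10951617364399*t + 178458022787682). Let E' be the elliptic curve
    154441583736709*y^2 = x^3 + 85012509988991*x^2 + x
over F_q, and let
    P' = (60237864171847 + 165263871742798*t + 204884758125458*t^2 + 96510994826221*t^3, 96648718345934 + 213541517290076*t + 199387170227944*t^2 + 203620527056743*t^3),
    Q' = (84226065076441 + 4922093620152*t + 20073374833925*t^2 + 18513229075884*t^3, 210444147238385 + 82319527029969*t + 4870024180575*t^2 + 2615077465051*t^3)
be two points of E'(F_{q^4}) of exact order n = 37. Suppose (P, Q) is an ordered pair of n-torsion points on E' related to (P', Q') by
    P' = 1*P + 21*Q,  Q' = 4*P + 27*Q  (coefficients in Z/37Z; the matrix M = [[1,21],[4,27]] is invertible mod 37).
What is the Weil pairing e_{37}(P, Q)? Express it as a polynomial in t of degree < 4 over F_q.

e_{37} is bilinear + alternating on E[37], so e_{37}(1*P + 21*Q, 4*P + 27*Q) = e_{37}(P,Q)^(1*27-21*4).
Hence e(P,Q) = e(P',Q')^{24} where 24 = 17^{-1} mod 37.
(x,y)|->(79020639767855x+44842552399095,79020639767855y) sends E' to y^2=x^3+75591685928669*x+97084635392924.
Miller loop for e_{37} over F_{219776968505153^4}: bits of 37 = 100101; 5 double steps + 2 add steps, l/v at each.
The quotient is 174446014467753 + 187555052995878*t + 74758572622267*t^2 + 27306681752403*t^3.
Raise to 24: e(P,Q) = 194115569674127 + 80941911930473*t + 105064714229081*t^2 + 73801870476790*t^3 in mu_{37}.

194115569674127 + 80941911930473*t + 105064714229081*t^2 + 73801870476790*t^3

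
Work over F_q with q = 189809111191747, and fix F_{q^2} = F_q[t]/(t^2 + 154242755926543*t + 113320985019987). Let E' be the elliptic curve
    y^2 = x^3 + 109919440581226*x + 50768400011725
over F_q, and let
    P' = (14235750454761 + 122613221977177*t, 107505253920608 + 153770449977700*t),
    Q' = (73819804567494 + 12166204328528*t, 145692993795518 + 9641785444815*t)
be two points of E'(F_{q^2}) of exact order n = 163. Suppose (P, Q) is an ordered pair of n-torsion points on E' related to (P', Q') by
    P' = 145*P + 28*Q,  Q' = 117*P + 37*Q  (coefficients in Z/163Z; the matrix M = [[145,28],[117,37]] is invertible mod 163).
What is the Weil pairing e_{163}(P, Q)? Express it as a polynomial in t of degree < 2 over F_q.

Under M = [[145,28],[117,37]] in GL_2(Z/163), e_{163}(P',Q') = e_{163}(P,Q)^(145*37-28*117 mod 163).
Inverting 133 mod 163: 38. Thus e_{163}(P,Q) = e(P',Q')^{38}.
Run Miller on y^2=x^3+109919440581226*x+50768400011725 over F_{189809111191747}: ladder 10100011 (8 bits); e = f_P(D_Q)/f_Q(D_P).
Miller gives e_{163}(P',Q') = 136654692986311 + 111364495563647*t in F_{189809111191747^2}.
Raise to 38: e(P,Q) = 72454484030414 + 91877584692064*t in mu_{163}.

72454484030414 + 91877584692064*t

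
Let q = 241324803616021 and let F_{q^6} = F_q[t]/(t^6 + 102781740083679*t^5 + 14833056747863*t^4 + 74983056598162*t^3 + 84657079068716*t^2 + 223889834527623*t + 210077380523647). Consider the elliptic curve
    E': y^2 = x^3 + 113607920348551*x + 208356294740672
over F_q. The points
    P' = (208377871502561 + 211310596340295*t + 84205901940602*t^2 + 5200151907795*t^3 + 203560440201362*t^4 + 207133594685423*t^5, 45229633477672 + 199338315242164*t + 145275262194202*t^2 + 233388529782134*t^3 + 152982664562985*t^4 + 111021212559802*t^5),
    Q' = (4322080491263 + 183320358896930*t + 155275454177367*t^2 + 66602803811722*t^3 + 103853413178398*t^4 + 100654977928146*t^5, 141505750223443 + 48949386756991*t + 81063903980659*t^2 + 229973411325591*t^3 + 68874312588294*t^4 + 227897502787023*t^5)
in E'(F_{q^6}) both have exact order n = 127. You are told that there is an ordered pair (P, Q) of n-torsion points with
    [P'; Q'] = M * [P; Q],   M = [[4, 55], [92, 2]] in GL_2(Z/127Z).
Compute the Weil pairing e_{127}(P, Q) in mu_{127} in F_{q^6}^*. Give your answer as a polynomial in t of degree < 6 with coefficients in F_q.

The 127-Weil pairing on E[127] over F_{241324803616021} is alternating-bilinear: e_{127}(P',Q') = e_{127}(P,Q)^det(M).
Inverting 28 mod 127: 59. Thus e_{127}(P,Q) = e(P',Q')^{59}.
n = 127 = (1111111)_2 (7 bits, wt 7); accumulate f_{127,P'}(Q'+S)/f_{127,P'}(S) along the 6-step ladder.
Miller gives e_{127}(P',Q') = 17227837508582 + 163434203811203*t + 47852442888097*t^2 + 163976406398185*t^3 + 48571048449837*t^4 + 95314013451644*t^5 in F_{241324803616021^6}.
e_{127}(P,Q) = (17227837508582 + 163434203811203*t + 47852442888097*t^2 + 163976406398185*t^3 + 48571048449837*t^4 + 95314013451644*t^5)^{59} = 149625337945763 + 173322597048793*t + 177226189760638*t^2 + 79370248154670*t^3 + 128066138649137*t^4 + 183284807704919*t^5.

149625337945763 + 173322597048793*t + 177226189760638*t^2 + 79370248154670*t^3 + 128066138649137*t^4 + 183284807704919*t^5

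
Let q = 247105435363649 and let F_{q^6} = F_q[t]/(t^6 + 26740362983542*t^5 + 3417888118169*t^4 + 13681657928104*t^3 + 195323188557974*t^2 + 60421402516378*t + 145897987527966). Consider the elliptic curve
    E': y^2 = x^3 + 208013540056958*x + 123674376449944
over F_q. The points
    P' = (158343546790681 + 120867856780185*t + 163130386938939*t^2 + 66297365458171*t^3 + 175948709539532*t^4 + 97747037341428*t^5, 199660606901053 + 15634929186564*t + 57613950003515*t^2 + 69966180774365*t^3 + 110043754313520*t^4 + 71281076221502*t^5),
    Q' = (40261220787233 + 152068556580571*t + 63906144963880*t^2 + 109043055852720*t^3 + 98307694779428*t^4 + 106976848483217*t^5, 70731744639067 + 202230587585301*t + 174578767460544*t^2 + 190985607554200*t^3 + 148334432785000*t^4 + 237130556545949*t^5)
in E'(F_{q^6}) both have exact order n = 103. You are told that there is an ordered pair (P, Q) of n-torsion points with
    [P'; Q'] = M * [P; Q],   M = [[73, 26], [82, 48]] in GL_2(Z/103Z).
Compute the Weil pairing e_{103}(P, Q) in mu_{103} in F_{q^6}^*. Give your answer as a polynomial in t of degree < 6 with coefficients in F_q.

143366529077874 + 174975920929080*t + 183386519246532*t^2 + 240777959763118*t^3 + 205393607877526*t^4 + 137367792502452*t^5

e_{103}(aP+bQ,cP+dQ) = e_{103}(P,Q)^(ad-bc); with (a,b,c,d)=(73,26,82,48) this gives the det-103 law.
73*48 - 26*82 = 1372; reduced mod 103: det = 33, inverse 25.
Run Miller on y^2=x^3+208013540056958*x+123674376449944 over F_{247105435363649}: ladder 1100111 (7 bits); e = f_P(D_Q)/f_Q(D_P).
So e_{103}(P',Q') = 174069423902292 + 40853182383318*t + 178663086854898*t^2 + 16522227671804*t^3 + 86611463218258*t^4 + 139343120836455*t^5.
Finally e_{103}(P,Q) = 143366529077874 + 174975920929080*t + 183386519246532*t^2 + 240777959763118*t^3 + 205393607877526*t^4 + 137367792502452*t^5.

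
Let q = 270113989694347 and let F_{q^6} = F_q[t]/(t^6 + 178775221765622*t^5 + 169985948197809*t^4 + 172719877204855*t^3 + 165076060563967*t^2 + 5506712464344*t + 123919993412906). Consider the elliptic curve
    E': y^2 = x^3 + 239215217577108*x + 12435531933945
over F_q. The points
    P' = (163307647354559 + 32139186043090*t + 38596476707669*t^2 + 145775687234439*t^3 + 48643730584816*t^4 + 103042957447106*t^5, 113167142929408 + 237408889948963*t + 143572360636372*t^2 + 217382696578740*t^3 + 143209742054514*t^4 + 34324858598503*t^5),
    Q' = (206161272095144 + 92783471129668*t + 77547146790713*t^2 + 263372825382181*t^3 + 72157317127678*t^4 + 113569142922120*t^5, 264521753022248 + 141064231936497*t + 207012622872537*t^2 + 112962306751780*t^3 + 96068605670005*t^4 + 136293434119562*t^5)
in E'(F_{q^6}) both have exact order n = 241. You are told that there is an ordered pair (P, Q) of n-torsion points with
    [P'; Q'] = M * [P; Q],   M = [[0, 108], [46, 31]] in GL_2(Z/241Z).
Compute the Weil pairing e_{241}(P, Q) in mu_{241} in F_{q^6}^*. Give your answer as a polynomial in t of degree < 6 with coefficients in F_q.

222792864952147 + 262093400183657*t + 32434543022859*t^2 + 186081423191162*t^3 + 219830188828164*t^4 + 69042405364601*t^5

Alternating bilinearity on E[241] (values in mu_{241} in F_{270113989694347^6}) gives e(P',Q') = e(P,Q)^det(M).
0*31 - 108*46 = -4968; reduced mod 241: det = 93, inverse 184.
Miller loop for e_{241} over F_{270113989694347^6}: bits of 241 = 11110001; 7 double steps + 4 add steps, l/v at each.
The quotient is 116524140076450 + 233065881771337*t + 105664736024846*t^2 + 264686011003688*t^3 + 4969785552581*t^4 + 62963157983653*t^5.
Hence e(P,Q) = 222792864952147 + 262093400183657*t + 32434543022859*t^2 + 186081423191162*t^3 + 219830188828164*t^4 + 69042405364601*t^5 in F_{270113989694347^6}^*.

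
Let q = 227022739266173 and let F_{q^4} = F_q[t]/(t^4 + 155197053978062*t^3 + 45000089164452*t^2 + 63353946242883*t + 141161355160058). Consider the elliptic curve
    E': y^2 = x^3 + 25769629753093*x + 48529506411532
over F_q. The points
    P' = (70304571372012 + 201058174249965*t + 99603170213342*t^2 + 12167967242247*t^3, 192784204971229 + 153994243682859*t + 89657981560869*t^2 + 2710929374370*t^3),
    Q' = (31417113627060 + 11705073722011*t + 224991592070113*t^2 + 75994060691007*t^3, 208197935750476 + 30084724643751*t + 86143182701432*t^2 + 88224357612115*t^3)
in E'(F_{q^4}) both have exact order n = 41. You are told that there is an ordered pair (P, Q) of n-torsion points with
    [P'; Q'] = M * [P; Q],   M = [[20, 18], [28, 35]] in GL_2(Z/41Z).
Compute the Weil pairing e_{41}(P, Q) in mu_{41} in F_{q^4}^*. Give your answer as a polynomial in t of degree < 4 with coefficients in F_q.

Under M = [[20,18],[28,35]] in GL_2(Z/41), e_{41}(P',Q') = e_{41}(P,Q)^(20*35-18*28 mod 41).
20*35 - 18*28 = 196; reduced mod 41: det = 32, inverse 9.
6-bit Miller (101001) on E'/F_{227022739266173} with a'=25769629753093, b'=48529506411532: accumulate tangent/chord ratios at Q'+S and P'+S'.
f_P(D_Q)/f_Q(D_P) = 31328604684647 + 80052448739459*t + 141679500637545*t^2 + 166825743597427*t^3.
(31328604684647 + 80052448739459*t + 141679500637545*t^2 + 166825743597427*t^3)^{9} mod (227022739266173,f) = 38865865786364 + 77949907840107*t + 93633873193785*t^2 + 21477380189721*t^3.

38865865786364 + 77949907840107*t + 93633873193785*t^2 + 21477380189721*t^3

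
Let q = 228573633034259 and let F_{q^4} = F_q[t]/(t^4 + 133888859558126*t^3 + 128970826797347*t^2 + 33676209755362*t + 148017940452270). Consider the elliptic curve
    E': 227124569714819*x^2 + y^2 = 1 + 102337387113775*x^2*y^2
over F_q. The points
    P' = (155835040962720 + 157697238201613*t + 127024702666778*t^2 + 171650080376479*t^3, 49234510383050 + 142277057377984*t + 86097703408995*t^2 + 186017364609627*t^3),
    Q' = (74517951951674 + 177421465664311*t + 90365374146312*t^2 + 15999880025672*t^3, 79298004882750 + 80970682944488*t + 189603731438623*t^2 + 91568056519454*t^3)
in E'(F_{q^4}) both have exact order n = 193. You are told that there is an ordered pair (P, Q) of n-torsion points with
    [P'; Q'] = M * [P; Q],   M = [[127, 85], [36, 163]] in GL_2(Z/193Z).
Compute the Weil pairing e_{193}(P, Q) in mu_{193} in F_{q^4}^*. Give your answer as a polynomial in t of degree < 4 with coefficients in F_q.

151996928523783 + 15837137919822*t + 142643814948804*t^2 + 9763751567306*t^3

e_{193} is bilinear + alternating on E[193], so e_{193}(127*P + 85*Q, 36*P + 163*Q) = e_{193}(P,Q)^(127*163-85*36).
det(M) mod 193 = 78; its inverse in (Z/193)^* is 146 (check: 78*146 mod 193 = 1).
Edwards a_E,d_E -> Montgomery A=164109352539810,B=67412186739290 -> Weierstrass 130806239966665,118657860853151 via alpha=54910326138099,beta=31196795650261.
n = 193 = (11000001)_2 (8 bits, wt 3); accumulate f_{193,P'}(Q'+S)/f_{193,P'}(S) along the 7-step ladder.
e_{193}(P',Q') = 197123065286112 + 59874632098071*t + 165380954584057*t^2 + 64093880893127*t^3.
Thus e_{193}(P,Q) = 151996928523783 + 15837137919822*t + 142643814948804*t^2 + 9763751567306*t^3.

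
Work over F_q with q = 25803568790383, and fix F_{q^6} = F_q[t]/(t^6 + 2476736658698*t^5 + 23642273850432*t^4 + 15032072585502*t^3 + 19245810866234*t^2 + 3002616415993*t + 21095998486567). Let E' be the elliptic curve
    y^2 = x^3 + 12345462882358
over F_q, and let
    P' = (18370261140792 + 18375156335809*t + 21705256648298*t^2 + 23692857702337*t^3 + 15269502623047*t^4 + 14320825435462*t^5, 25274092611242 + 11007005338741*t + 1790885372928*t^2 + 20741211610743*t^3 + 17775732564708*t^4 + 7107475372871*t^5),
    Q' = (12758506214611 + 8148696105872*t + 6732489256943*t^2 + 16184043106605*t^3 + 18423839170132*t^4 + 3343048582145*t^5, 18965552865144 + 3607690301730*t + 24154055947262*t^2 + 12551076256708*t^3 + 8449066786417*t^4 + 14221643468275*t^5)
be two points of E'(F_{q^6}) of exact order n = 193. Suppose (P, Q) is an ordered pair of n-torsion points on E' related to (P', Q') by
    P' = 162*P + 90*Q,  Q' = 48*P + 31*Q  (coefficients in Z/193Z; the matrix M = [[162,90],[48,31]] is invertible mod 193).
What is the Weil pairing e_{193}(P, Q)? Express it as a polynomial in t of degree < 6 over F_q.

e_{193} is bilinear + alternating on E[193], so e_{193}(162*P + 90*Q, 48*P + 31*Q) = e_{193}(P,Q)^(162*31-90*48).
det M = 162*31 - 90*48 = 702 = 123 (mod 193); 123^{-1} = 102 (mod 193).
n = 193 = (11000001)_2 (8 bits, wt 3); accumulate f_{193,P'}(Q'+S)/f_{193,P'}(S) along the 7-step ladder.
e_{193}(P',Q') = 24589409363873 + 21479527092303*t + 22728651082834*t^2 + 2743333339356*t^3 + 15729705327983*t^4 + 20836099365580*t^5.
Hence e(P,Q) = 13124022872132 + 2684315283768*t + 21588967497531*t^2 + 10630625751804*t^3 + 690496070191*t^4 + 22349087950322*t^5 in F_{25803568790383^6}^*.

13124022872132 + 2684315283768*t + 21588967497531*t^2 + 10630625751804*t^3 + 690496070191*t^4 + 22349087950322*t^5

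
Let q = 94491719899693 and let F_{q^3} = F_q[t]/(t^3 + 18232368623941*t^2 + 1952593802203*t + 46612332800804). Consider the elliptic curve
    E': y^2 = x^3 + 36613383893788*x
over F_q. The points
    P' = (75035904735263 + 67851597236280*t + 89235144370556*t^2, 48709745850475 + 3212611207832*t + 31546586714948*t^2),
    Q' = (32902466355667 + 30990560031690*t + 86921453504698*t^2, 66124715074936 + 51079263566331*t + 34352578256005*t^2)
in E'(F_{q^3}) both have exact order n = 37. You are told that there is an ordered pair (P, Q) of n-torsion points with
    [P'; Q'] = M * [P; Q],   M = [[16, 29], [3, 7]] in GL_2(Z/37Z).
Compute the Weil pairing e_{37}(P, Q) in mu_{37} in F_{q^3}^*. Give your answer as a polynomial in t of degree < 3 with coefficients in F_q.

54423088151276 + 32269844317153*t + 39659369164309*t^2

e_{37}(aP+bQ,cP+dQ) = e_{37}(P,Q)^(ad-bc); with (a,b,c,d)=(16,29,3,7) this gives the det-37 law.
det M = 16*7 - 29*3 = 25 = 25 (mod 37); 25^{-1} = 3 (mod 37).
n = 37 = (100101)_2 (6 bits, wt 3); accumulate f_{37,P'}(Q'+S)/f_{37,P'}(S) along the 5-step ladder.
f_P(D_Q)/f_Q(D_P) = 75594381175800 + 14316056660229*t + 7714440433542*t^2.
(75594381175800 + 14316056660229*t + 7714440433542*t^2)^{3} mod (94491719899693,f) = 54423088151276 + 32269844317153*t + 39659369164309*t^2.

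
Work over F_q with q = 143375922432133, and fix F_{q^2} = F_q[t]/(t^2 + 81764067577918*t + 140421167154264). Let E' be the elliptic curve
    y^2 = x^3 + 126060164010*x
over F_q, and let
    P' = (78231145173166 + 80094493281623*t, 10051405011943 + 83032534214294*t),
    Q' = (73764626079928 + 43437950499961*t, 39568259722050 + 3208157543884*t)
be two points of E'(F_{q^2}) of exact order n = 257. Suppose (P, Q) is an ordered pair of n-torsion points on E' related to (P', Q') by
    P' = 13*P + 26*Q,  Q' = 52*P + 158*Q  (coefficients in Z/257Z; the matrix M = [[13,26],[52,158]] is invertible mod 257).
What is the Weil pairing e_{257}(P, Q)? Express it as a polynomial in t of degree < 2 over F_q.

12487662737076 + 11351610494748*t

Alternating bilinearity on E[257] (values in mu_{257} in F_{143375922432133^2}) gives e(P',Q') = e(P,Q)^det(M).
So e_{257}(P,Q) = e_{257}(P',Q')^{108}, since 188*108 = 1 mod 257.
Miller loop for e_{257} over F_{143375922432133^2}: bits of 257 = 100000001; 8 double steps + 1 add steps, l/v at each.
The quotient is 132955129679932 + 38563827858087*t.
Hence e(P,Q) = 12487662737076 + 11351610494748*t in F_{143375922432133^2}^*.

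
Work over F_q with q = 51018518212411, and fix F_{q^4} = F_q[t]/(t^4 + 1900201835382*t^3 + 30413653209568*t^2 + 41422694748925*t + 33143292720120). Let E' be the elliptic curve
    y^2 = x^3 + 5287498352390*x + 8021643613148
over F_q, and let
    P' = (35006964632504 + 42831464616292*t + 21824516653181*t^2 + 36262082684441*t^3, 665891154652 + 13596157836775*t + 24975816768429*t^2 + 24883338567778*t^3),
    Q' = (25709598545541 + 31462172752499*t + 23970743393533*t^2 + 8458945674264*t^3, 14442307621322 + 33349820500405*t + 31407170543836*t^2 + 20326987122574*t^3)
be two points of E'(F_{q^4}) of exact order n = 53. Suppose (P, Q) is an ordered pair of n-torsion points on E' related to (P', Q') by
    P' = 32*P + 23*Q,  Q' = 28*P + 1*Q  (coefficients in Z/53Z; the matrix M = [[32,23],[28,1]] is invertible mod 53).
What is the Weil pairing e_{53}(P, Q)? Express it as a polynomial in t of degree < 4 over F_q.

Since e_{53}(P,P)=e_{53}(Q,Q)=1 and e_{53}(Q,P)=e_{53}(P,Q)^{-1}, expanding e_{53}(32*P + 23*Q,28*P + 1*Q) leaves e(P,Q)^det(M).
32*1 - 23*28 = -612; reduced mod 53: det = 24, inverse 42.
Build f_{53,P'} and f_{53,Q'} via the 6-bit ladder of 53=110101_2; evaluate at shifted divisors; quotient in F_{51018518212411^4}.
Miller gives e_{53}(P',Q') = 5750142850137 + 27516475294950*t + 46720535190092*t^2 + 19695782633419*t^3 in F_{51018518212411^4}.
Raise to 42: e(P,Q) = 14059814514544 + 29739693470354*t + 16010256279549*t^2 + 43862623631684*t^3 in mu_{53}.

14059814514544 + 29739693470354*t + 16010256279549*t^2 + 43862623631684*t^3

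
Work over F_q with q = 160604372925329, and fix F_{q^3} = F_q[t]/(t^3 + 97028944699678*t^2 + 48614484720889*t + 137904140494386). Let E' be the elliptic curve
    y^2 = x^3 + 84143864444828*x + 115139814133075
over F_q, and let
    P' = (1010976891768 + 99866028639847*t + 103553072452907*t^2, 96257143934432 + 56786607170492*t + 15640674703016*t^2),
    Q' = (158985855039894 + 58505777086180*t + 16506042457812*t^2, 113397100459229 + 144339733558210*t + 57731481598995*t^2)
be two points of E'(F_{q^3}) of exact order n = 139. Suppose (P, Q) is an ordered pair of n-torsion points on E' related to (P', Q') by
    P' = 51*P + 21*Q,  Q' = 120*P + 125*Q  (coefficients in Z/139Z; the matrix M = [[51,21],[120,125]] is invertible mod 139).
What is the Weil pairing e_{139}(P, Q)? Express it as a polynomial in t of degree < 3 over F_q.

e_{139} is bilinear + alternating on E[139], so e_{139}(51*P + 21*Q, 120*P + 125*Q) = e_{139}(P,Q)^(51*125-21*120).
51*125 - 21*120 = 3855; reduced mod 139: det = 102, inverse 15.
8-bit Miller (10001011) on E'/F_{160604372925329} with a'=84143864444828, b'=115139814133075: accumulate tangent/chord ratios at Q'+S and P'+S'.
Result: e(P',Q') = 135018448163170 + 64037799716100*t + 34399493361987*t^2.
(135018448163170 + 64037799716100*t + 34399493361987*t^2)^{15} mod (160604372925329,f) = 144213661776457 + 81600179172212*t + 157487131632601*t^2.

144213661776457 + 81600179172212*t + 157487131632601*t^2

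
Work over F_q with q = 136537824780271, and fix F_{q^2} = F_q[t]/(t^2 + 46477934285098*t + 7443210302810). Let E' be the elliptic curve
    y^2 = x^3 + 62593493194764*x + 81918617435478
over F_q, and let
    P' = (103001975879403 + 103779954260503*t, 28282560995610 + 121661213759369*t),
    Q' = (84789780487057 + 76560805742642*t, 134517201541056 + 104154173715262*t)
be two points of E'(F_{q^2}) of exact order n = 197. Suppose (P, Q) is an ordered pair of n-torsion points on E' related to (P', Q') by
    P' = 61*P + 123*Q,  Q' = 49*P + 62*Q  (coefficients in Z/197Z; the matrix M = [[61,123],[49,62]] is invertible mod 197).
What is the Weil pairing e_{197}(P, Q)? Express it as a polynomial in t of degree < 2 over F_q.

76502189794330 + 100980090592810*t

e_{197}(aP+bQ,cP+dQ) = e_{197}(P,Q)^(ad-bc); with (a,b,c,d)=(61,123,49,62) this gives the det-197 law.
Hence e(P,Q) = e(P',Q')^{149} where 149 = 119^{-1} mod 197.
8-bit Miller (11000101) on E'/F_{136537824780271} with a'=62593493194764, b'=81918617435478: accumulate tangent/chord ratios at Q'+S and P'+S'.
So e_{197}(P',Q') = 65668597964169 + 96755307517114*t.
e_{197}(P,Q) = (65668597964169 + 96755307517114*t)^{149} = 76502189794330 + 100980090592810*t.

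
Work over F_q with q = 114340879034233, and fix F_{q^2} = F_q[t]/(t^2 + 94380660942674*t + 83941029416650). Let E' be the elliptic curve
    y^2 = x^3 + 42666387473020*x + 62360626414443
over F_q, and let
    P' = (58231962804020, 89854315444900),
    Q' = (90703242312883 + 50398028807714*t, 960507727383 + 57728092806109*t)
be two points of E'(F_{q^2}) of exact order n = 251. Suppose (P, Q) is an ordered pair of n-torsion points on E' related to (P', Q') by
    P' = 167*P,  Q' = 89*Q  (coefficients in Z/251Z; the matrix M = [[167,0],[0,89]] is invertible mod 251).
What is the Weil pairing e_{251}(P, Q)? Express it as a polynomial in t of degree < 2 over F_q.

e_{251} is bilinear + alternating on E[251], so e_{251}(167*P, 89*Q) = e_{251}(P,Q)^(167*89-0*0).
Inverting 54 mod 251: 172. Thus e_{251}(P,Q) = e(P',Q')^{172}.
8-bit Miller (11111011) on E'/F_{114340879034233} with a'=42666387473020, b'=62360626414443: accumulate tangent/chord ratios at Q'+S and P'+S'.
e_{251}(P',Q') = 52614741257643 + 82524591519798*t.
Raise to 172: e(P,Q) = 78912060856005 + 18006872392919*t in mu_{251}.

78912060856005 + 18006872392919*t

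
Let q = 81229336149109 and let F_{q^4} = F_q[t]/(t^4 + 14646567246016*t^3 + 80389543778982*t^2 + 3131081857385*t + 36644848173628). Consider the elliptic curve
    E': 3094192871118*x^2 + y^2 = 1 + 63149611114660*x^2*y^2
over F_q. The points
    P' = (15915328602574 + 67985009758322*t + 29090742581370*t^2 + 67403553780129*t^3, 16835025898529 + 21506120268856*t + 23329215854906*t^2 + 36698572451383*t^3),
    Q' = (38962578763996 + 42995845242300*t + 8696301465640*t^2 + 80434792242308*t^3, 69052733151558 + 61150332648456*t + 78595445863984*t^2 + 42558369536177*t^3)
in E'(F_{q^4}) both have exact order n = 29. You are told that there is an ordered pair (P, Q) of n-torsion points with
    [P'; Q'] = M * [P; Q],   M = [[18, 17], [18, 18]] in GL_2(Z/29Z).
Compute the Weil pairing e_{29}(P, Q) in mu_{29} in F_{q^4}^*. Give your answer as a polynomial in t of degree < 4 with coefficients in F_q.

19998623019934 + 55916615560830*t + 12654832717786*t^2 + 76934015444510*t^3

e_{29}(aP+bQ,cP+dQ) = e_{29}(P,Q)^(ad-bc); with (a,b,c,d)=(18,17,18,18) this gives the det-29 law.
So e_{29}(P,Q) = e_{29}(P',Q')^{21}, since 18*21 = 1 mod 29.
Edwards a_E,d_E -> Montgomery A=17374803999008,B=13985714504612 -> Weierstrass 14328210960119,70501967226387 via alpha=38117079380666,beta=25600813513669.
Double-and-add over 11101: 5-1 doublings, 4-1 additions; each step l_{T,T}/v_{2T} or l_{T,P'}/v at Q'+S for random S.
f_P(D_Q)/f_Q(D_P) = 74805933355590 + 53367258438681*t + 30958355838072*t^2 + 49528643551550*t^3.
e_{29}(P,Q) = (74805933355590 + 53367258438681*t + 30958355838072*t^2 + 49528643551550*t^3)^{21} = 19998623019934 + 55916615560830*t + 12654832717786*t^2 + 76934015444510*t^3.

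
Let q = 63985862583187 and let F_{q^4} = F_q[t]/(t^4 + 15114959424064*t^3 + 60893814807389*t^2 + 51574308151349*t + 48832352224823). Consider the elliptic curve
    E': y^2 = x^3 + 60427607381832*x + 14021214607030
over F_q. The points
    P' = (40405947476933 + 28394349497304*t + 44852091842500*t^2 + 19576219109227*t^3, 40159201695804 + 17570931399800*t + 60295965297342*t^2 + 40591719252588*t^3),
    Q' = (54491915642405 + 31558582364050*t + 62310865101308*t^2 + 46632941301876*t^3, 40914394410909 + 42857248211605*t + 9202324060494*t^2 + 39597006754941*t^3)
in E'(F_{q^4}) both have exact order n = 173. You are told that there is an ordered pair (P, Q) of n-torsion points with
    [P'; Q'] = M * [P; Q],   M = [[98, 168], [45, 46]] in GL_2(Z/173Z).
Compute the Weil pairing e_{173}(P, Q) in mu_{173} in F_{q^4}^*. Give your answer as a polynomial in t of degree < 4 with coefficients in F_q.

e_{173}(aP+bQ,cP+dQ) = e_{173}(P,Q)^(ad-bc); with (a,b,c,d)=(98,168,45,46) this gives the det-173 law.
det(M) mod 173 = 62; its inverse in (Z/173)^* is 120 (check: 62*120 mod 173 = 1).
Double-and-add over 10101101: 8-1 doublings, 5-1 additions; each step l_{T,T}/v_{2T} or l_{T,P'}/v at Q'+S for random S.
f_P(D_Q)/f_Q(D_P) = 12074308381347 + 15023367710863*t + 26419627319923*t^2 + 17565321031390*t^3.
Hence e(P,Q) = 62285561008870 + 24623243530632*t + 13335700795799*t^2 + 57499237009672*t^3 in F_{63985862583187^4}^*.

62285561008870 + 24623243530632*t + 13335700795799*t^2 + 57499237009672*t^3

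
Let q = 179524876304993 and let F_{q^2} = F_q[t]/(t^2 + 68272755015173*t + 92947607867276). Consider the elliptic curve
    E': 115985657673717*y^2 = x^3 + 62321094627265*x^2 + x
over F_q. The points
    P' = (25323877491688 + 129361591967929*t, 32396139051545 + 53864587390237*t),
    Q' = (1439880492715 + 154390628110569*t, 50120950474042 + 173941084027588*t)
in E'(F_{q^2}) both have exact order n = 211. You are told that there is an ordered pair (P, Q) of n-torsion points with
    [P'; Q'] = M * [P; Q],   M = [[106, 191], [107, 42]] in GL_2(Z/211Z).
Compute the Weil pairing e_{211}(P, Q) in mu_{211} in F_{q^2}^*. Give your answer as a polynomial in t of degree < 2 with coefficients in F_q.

Alternating bilinearity on E[211] (values in mu_{211} in F_{179524876304993^2}) gives e(P',Q') = e(P,Q)^det(M).
Inverting 51 mod 211: 120. Thus e_{211}(P,Q) = e(P',Q')^{120}.
Montgomery->Weierstrass: x_W = 12083132167044*x+44615079762364, y_W=12083132167044*y on F_{179524876304993}; lands on y^2=x^3+4645745384005*x+161817852258820.
Miller loop for e_{211} over F_{179524876304993^2}: bits of 211 = 11010011; 7 double steps + 4 add steps, l/v at each.
Miller gives e_{211}(P',Q') = 115551581268130 + 103165478876034*t in F_{179524876304993^2}.
e_{211}(P,Q) = (115551581268130 + 103165478876034*t)^{120} = 1606328932509 + 112542259782548*t.

1606328932509 + 112542259782548*t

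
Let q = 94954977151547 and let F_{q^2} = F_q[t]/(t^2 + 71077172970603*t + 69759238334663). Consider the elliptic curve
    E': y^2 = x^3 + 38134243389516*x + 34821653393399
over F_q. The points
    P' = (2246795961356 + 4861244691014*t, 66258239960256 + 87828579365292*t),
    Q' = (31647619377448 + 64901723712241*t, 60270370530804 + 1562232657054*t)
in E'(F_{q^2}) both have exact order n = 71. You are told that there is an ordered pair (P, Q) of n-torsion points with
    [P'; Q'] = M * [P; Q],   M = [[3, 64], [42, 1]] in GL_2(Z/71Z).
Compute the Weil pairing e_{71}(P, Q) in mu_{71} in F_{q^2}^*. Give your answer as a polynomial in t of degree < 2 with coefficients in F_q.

8627317900483 + 40502215521390*t

Alternating bilinearity on E[71] (values in mu_{71} in F_{94954977151547^2}) gives e(P',Q') = e(P,Q)^det(M).
det M = 3*1 - 64*42 = -2685 = 13 (mod 71); 13^{-1} = 11 (mod 71).
Build f_{71,P'} and f_{71,Q'} via the 7-bit ladder of 71=1000111_2; evaluate at shifted divisors; quotient in F_{94954977151547^2}.
Result: e(P',Q') = 41045475494143 + 22947530666141*t.
Thus e_{71}(P,Q) = 8627317900483 + 40502215521390*t.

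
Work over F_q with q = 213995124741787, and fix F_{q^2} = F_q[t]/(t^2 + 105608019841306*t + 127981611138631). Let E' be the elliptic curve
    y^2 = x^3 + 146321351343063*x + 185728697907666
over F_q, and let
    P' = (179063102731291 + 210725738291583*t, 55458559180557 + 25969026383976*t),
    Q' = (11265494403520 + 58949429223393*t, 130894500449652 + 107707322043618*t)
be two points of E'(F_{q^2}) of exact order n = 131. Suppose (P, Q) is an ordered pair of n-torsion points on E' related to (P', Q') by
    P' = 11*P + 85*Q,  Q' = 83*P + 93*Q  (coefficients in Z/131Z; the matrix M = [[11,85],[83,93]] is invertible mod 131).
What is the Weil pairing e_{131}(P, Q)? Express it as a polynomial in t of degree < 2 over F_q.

34342234364884 + 5903676944847*t

Since e_{131}(P,P)=e_{131}(Q,Q)=1 and e_{131}(Q,P)=e_{131}(P,Q)^{-1}, expanding e_{131}(11*P + 85*Q,83*P + 93*Q) leaves e(P,Q)^det(M).
Hence e(P,Q) = e(P',Q')^{109} where 109 = 125^{-1} mod 131.
Double-and-add over 10000011: 8-1 doublings, 3-1 additions; each step l_{T,T}/v_{2T} or l_{T,P'}/v at Q'+S for random S.
e_{131}(P',Q') = 121106146409339 + 108546380607889*t.
e_{131}(P,Q) = (121106146409339 + 108546380607889*t)^{109} = 34342234364884 + 5903676944847*t.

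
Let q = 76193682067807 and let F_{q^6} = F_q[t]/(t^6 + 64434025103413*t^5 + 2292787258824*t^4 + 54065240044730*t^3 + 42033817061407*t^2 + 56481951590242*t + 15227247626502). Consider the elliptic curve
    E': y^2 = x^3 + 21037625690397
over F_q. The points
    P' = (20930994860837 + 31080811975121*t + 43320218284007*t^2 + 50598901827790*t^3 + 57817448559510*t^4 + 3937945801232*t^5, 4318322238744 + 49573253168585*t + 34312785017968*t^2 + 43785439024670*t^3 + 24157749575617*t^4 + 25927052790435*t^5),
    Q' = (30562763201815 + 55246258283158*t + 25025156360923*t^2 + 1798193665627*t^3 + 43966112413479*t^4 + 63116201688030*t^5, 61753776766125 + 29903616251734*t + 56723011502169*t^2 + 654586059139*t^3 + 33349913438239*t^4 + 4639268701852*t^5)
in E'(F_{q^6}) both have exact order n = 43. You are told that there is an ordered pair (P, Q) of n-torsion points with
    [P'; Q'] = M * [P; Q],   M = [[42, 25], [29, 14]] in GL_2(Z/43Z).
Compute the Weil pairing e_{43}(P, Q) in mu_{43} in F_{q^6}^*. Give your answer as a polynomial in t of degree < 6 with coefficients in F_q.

e_{43} is bilinear + alternating on E[43], so e_{43}(42*P + 25*Q, 29*P + 14*Q) = e_{43}(P,Q)^(42*14-25*29).
det(M) mod 43 = 35; its inverse in (Z/43)^* is 16 (check: 35*16 mod 43 = 1).
Build f_{43,P'} and f_{43,Q'} via the 6-bit ladder of 43=101011_2; evaluate at shifted divisors; quotient in F_{76193682067807^6}.
Result: e(P',Q') = 66440988314991 + 55219605038838*t + 50109253852526*t^2 + 69786646300842*t^3 + 51182745000028*t^4 + 39496677653630*t^5.
Finally e_{43}(P,Q) = 2818819058024 + 67041489690553*t + 24776426428527*t^2 + 60028830954293*t^3 + 55994373641382*t^4 + 52508542121935*t^5.

2818819058024 + 67041489690553*t + 24776426428527*t^2 + 60028830954293*t^3 + 55994373641382*t^4 + 52508542121935*t^5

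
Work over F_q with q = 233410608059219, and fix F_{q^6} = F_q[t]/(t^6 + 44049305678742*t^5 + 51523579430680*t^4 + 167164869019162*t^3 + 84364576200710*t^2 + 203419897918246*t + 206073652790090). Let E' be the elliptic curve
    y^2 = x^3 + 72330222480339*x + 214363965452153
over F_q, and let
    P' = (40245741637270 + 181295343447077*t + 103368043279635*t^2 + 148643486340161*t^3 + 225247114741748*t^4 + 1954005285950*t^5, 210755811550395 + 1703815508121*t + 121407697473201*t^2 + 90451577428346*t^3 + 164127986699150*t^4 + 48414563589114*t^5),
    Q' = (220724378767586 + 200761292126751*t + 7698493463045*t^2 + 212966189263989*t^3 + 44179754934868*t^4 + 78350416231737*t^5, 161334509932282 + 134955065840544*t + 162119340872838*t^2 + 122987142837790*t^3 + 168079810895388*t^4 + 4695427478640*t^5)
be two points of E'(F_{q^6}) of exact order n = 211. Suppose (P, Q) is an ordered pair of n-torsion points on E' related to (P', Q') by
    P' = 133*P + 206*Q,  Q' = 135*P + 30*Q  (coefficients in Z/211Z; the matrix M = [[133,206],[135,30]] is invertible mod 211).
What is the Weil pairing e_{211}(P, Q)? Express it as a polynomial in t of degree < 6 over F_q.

217778407663545 + 101167656237371*t + 217394082889554*t^2 + 83861287792635*t^3 + 9745050564274*t^4 + 87033362620658*t^5

e_{211}(aP+bQ,cP+dQ) = e_{211}(P,Q)^(ad-bc); with (a,b,c,d)=(133,206,135,30) this gives the det-211 law.
det M = 133*30 - 206*135 = -23820 = 23 (mod 211); 23^{-1} = 156 (mod 211).
Run Miller on y^2=x^3+72330222480339*x+214363965452153 over F_{233410608059219}: ladder 11010011 (8 bits); e = f_P(D_Q)/f_Q(D_P).
e_{211}(P',Q') = 100793079303770 + 1610093698941*t + 215132515856166*t^2 + 40154261524436*t^3 + 207813523379193*t^4 + 17276729224409*t^5.
Raise to 156: e(P,Q) = 217778407663545 + 101167656237371*t + 217394082889554*t^2 + 83861287792635*t^3 + 9745050564274*t^4 + 87033362620658*t^5 in mu_{211}.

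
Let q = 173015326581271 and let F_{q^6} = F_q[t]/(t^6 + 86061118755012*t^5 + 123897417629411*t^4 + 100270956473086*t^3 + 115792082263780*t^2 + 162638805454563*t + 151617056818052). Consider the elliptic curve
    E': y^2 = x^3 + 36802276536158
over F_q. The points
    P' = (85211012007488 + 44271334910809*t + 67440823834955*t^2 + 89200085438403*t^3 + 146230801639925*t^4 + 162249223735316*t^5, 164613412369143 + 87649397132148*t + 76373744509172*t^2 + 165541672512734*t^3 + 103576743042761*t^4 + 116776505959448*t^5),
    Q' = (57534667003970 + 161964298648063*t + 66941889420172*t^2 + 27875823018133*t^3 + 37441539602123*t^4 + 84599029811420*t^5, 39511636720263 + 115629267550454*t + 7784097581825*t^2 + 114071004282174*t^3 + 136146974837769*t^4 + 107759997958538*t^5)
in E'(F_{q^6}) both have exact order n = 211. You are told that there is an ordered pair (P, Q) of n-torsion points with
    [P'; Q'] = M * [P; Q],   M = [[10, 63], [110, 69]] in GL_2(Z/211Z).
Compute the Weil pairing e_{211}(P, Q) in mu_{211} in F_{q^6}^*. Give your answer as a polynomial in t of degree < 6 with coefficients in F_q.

e_{211} is bilinear + alternating on E[211], so e_{211}(10*P + 63*Q, 110*P + 69*Q) = e_{211}(P,Q)^(10*69-63*110).
det(M) mod 211 = 90; its inverse in (Z/211)^* is 68 (check: 90*68 mod 211 = 1).
Double-and-add over 11010011: 8-1 doublings, 5-1 additions; each step l_{T,T}/v_{2T} or l_{T,P'}/v at Q'+S for random S.
So e_{211}(P',Q') = 125741624402098 + 101176821681316*t + 106229020640852*t^2 + 125424244198482*t^3 + 74197784675542*t^4 + 7530892202240*t^5.
e_{211}(P,Q) = (125741624402098 + 101176821681316*t + 106229020640852*t^2 + 125424244198482*t^3 + 74197784675542*t^4 + 7530892202240*t^5)^{68} = 26307826161874 + 261936388104*t + 141206012444723*t^2 + 143597143356911*t^3 + 147701990637503*t^4 + 21440932057456*t^5.

26307826161874 + 261936388104*t + 141206012444723*t^2 + 143597143356911*t^3 + 147701990637503*t^4 + 21440932057456*t^5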